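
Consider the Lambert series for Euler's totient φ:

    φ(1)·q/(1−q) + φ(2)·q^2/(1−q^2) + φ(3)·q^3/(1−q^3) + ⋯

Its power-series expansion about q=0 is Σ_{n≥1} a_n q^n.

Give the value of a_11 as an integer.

d|11:{11,1}  Σφ=10+1=11

a_11 = 11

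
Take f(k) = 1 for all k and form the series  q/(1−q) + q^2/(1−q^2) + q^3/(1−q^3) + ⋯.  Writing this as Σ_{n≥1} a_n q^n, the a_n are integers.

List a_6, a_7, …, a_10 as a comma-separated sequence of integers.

n=6: 1·6 2·3 3·2 6·1  f→[1+1+1+1]=4
q^7  k|7↦f(k): 7:1 1:1  a_7=2
[q^8] f(8)=1,f(4)=1,f(2)=1,f(1)=1 ⇒ 4
[q^9] f(9)=1,f(3)=1,f(1)=1 ⇒ 3
[q^10] f(10)=1,f(5)=1,f(2)=1,f(1)=1 ⇒ 4

4, 2, 4, 3, 4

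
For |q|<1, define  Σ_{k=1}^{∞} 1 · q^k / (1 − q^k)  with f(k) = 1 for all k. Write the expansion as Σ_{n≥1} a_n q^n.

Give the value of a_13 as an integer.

a_13 = 2

q^13  k|13↦f(k): 1:1 13:1  a_13=2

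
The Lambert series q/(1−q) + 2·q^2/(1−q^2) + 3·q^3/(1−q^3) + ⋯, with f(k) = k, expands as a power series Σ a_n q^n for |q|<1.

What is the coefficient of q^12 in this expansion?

n=12: 12·1 6·2 4·3 3·4 2·6 1·12  f→[12+6+4+3+2+1]=28

a_12 = 28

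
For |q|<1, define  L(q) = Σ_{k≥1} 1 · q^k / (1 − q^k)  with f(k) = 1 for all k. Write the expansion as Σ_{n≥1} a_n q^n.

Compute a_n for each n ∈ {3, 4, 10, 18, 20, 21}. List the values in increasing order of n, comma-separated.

2, 3, 4, 6, 6, 4

d|3:{3,1}  Σf=1+1=2
q^4  k|4↦f(k): 4:1 2:1 1:1  a_4=3
[q^10] f(10)=1,f(5)=1,f(2)=1,f(1)=1 ⇒ 4
[q^18] f(1)=1,f(2)=1,f(3)=1,f(6)=1,f(9)=1,f(18)=1 ⇒ 6
[q^20] f(20)=1,f(10)=1,f(5)=1,f(4)=1,f(2)=1,f(1)=1 ⇒ 6
d|21:{1,3,7,21}  Σf=1+1+1+1=4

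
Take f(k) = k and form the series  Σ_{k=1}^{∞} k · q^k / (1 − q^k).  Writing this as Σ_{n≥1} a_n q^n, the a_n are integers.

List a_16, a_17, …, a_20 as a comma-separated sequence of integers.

n=16: 16·1 8·2 4·4 2·8 1·16  f→[16+8+4+2+1]=31
[q^17] f(17)=17,f(1)=1 ⇒ 18
[q^18] f(1)=1,f(2)=2,f(3)=3,f(6)=6,f(9)=9,f(18)=18 ⇒ 39
q^19  k|19↦f(k): 1:1 19:19  a_19=20
[q^20] f(1)=1,f(2)=2,f(4)=4,f(5)=5,f(10)=10,f(20)=20 ⇒ 42

31, 18, 39, 20, 42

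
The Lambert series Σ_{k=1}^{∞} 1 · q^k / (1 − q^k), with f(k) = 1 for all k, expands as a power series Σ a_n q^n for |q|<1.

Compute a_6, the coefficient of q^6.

a_6 = 4

q^6  k|6↦f(k): 6:1 3:1 2:1 1:1  a_6=4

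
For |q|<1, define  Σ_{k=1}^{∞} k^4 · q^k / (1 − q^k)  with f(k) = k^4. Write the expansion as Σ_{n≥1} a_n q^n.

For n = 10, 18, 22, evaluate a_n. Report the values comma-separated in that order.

q^10  k|10↦f(k): 10:10000 5:625 2:16 1:1  a_10=10642
[q^18] f(1)=1,f(2)=16,f(3)=81,f(6)=1296,f(9)=6561,f(18)=104976 ⇒ 112931
q^22  k|22↦f(k): 1:1 2:16 11:14641 22:234256  a_22=248914

10642, 112931, 248914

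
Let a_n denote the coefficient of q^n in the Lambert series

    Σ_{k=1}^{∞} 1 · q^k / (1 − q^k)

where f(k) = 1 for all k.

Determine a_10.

d|10:{1,2,5,10}  Σf=1+1+1+1=4

a_10 = 4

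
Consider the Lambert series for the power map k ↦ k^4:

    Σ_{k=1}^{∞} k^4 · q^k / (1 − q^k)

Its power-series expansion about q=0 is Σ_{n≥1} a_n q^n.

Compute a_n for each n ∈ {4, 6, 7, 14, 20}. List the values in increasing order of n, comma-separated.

273, 1394, 2402, 40834, 170898

n=4: 1·4 2·2 4·1  f→[1+16+256]=273
q^6  k|6↦f(k): 6:1296 3:81 2:16 1:1  a_6=1394
d|7:{7,1}  Σf=2401+1=2402
[q^14] f(14)=38416,f(7)=2401,f(2)=16,f(1)=1 ⇒ 40834
n=20: 20·1 10·2 5·4 4·5 2·10 1·20  f→[160000+10000+625+256+16+1]=170898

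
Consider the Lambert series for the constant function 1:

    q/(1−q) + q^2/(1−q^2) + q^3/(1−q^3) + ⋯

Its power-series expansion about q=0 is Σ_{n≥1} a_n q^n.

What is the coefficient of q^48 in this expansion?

a_48 = 10

n=48: 48·1 24·2 16·3 12·4 8·6 6·8 4·12 3·16 2·24 1·48  f→[1+1+1+1+1+1+1+1+1+1]=10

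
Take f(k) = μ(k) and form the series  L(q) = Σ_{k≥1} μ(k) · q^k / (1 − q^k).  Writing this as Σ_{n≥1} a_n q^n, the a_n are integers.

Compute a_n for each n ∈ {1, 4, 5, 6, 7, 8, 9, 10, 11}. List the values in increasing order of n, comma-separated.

1, 0, 0, 0, 0, 0, 0, 0, 0

d|1:{1}  Σμ=1=1
n=4: 4·1 2·2 1·4  μ→[0+(-1)+1]=0
d|5:{5,1}  Σμ=(-1)+1=0
d|6:{1,2,3,6}  Σμ=1+(-1)+(-1)+1=0
n=7: 7·1 1·7  μ→[(-1)+1]=0
[q^8] μ(1)=1,μ(2)=-1,μ(4)=0,μ(8)=0 ⇒ 0
n=9: 1·9 3·3 9·1  μ→[1+(-1)+0]=0
q^10  k|10↦μ(k): 10:1 5:-1 2:-1 1:1  a_10=0
n=11: 11·1 1·11  μ→[(-1)+1]=0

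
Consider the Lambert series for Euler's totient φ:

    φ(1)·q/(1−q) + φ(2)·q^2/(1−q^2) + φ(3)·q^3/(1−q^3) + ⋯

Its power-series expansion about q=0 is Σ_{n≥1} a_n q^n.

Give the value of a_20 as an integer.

q^20  k|20↦φ(k): 20:8 10:4 5:4 4:2 2:1 1:1  a_20=20

a_20 = 20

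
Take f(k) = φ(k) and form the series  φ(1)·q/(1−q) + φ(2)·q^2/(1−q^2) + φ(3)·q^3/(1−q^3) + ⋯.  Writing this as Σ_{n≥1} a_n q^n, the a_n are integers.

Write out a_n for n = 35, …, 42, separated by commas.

[q^35] φ(1)=1,φ(5)=4,φ(7)=6,φ(35)=24 ⇒ 35
q^36  k|36↦φ(k): 36:12 18:6 12:4 9:6 6:2 4:2 3:2 2:1 1:1  a_36=36
d|37:{37,1}  Σφ=36+1=37
q^38  k|38↦φ(k): 1:1 2:1 19:18 38:18  a_38=38
[q^39] φ(39)=24,φ(13)=12,φ(3)=2,φ(1)=1 ⇒ 39
q^40  k|40↦φ(k): 40:16 20:8 10:4 8:4 5:4 4:2 2:1 1:1  a_40=40
d|41:{41,1}  Σφ=40+1=41
d|42:{1,2,3,6,7,14,21,42}  Σφ=1+1+2+2+6+6+12+12=42

35, 36, 37, 38, 39, 40, 41, 42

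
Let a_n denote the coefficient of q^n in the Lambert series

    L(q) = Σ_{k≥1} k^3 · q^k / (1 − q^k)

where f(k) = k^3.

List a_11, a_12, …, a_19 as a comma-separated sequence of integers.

d|11:{1,11}  Σf=1+1331=1332
[q^12] f(12)=1728,f(6)=216,f(4)=64,f(3)=27,f(2)=8,f(1)=1 ⇒ 2044
n=13: 13·1 1·13  f→[2197+1]=2198
d|14:{1,2,7,14}  Σf=1+8+343+2744=3096
q^15  k|15↦f(k): 15:3375 5:125 3:27 1:1  a_15=3528
[q^16] f(1)=1,f(2)=8,f(4)=64,f(8)=512,f(16)=4096 ⇒ 4681
d|17:{1,17}  Σf=1+4913=4914
d|18:{18,9,6,3,2,1}  Σf=5832+729+216+27+8+1=6813
[q^19] f(19)=6859,f(1)=1 ⇒ 6860

1332, 2044, 2198, 3096, 3528, 4681, 4914, 6813, 6860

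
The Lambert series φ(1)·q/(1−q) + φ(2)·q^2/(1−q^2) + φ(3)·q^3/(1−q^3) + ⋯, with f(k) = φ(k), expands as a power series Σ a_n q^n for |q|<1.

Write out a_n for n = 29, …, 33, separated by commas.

[q^29] φ(29)=28,φ(1)=1 ⇒ 29
q^30  k|30↦φ(k): 30:8 15:8 10:4 6:2 5:4 3:2 2:1 1:1  a_30=30
[q^31] φ(31)=30,φ(1)=1 ⇒ 31
d|32:{1,2,4,8,16,32}  Σφ=1+1+2+4+8+16=32
d|33:{1,3,11,33}  Σφ=1+2+10+20=33

29, 30, 31, 32, 33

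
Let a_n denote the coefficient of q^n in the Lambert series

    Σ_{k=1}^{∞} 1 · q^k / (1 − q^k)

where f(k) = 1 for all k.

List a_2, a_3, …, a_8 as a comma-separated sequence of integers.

d|2:{1,2}  Σf=1+1=2
n=3: 1·3 3·1  f→[1+1]=2
q^4  k|4↦f(k): 4:1 2:1 1:1  a_4=3
q^5  k|5↦f(k): 1:1 5:1  a_5=2
q^6  k|6↦f(k): 1:1 2:1 3:1 6:1  a_6=4
[q^7] f(1)=1,f(7)=1 ⇒ 2
d|8:{1,2,4,8}  Σf=1+1+1+1=4

2, 2, 3, 2, 4, 2, 4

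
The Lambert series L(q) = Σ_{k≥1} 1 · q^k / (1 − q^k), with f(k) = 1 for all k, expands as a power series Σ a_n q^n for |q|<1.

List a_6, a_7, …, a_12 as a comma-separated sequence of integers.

4, 2, 4, 3, 4, 2, 6

[q^6] f(1)=1,f(2)=1,f(3)=1,f(6)=1 ⇒ 4
q^7  k|7↦f(k): 1:1 7:1  a_7=2
d|8:{1,2,4,8}  Σf=1+1+1+1=4
d|9:{1,3,9}  Σf=1+1+1=3
d|10:{1,2,5,10}  Σf=1+1+1+1=4
q^11  k|11↦f(k): 11:1 1:1  a_11=2
[q^12] f(12)=1,f(6)=1,f(4)=1,f(3)=1,f(2)=1,f(1)=1 ⇒ 6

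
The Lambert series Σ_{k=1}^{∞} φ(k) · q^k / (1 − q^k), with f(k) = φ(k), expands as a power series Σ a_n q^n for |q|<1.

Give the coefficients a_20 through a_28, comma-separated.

q^20  k|20↦φ(k): 1:1 2:1 4:2 5:4 10:4 20:8  a_20=20
n=21: 21·1 7·3 3·7 1·21  φ→[12+6+2+1]=21
q^22  k|22↦φ(k): 22:10 11:10 2:1 1:1  a_22=22
q^23  k|23↦φ(k): 1:1 23:22  a_23=23
q^24  k|24↦φ(k): 1:1 2:1 3:2 4:2 6:2 8:4 12:4 24:8  a_24=24
[q^25] φ(1)=1,φ(5)=4,φ(25)=20 ⇒ 25
n=26: 1·26 2·13 13·2 26·1  φ→[1+1+12+12]=26
q^27  k|27↦φ(k): 1:1 3:2 9:6 27:18  a_27=27
d|28:{1,2,4,7,14,28}  Σφ=1+1+2+6+6+12=28

20, 21, 22, 23, 24, 25, 26, 27, 28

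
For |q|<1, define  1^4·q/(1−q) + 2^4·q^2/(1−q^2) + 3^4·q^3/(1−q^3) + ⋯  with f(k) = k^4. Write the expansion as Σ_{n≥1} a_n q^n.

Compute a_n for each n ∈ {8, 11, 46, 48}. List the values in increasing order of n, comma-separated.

[q^8] f(1)=1,f(2)=16,f(4)=256,f(8)=4096 ⇒ 4369
[q^11] f(1)=1,f(11)=14641 ⇒ 14642
[q^46] f(46)=4477456,f(23)=279841,f(2)=16,f(1)=1 ⇒ 4757314
n=48: 1·48 2·24 3·16 4·12 6·8 8·6 12·4 16·3 24·2 48·1  f→[1+16+81+256+1296+4096+20736+65536+331776+5308416]=5732210

4369, 14642, 4757314, 5732210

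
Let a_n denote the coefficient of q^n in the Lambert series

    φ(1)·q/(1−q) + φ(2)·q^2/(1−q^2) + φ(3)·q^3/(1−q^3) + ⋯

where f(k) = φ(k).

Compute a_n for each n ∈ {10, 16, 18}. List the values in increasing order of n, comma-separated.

n=10: 1·10 2·5 5·2 10·1  φ→[1+1+4+4]=10
[q^16] φ(16)=8,φ(8)=4,φ(4)=2,φ(2)=1,φ(1)=1 ⇒ 16
q^18  k|18↦φ(k): 1:1 2:1 3:2 6:2 9:6 18:6  a_18=18

10, 16, 18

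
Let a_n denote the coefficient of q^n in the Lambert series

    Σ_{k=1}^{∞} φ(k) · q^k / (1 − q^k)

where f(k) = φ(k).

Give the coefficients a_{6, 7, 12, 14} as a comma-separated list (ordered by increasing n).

n=6: 1·6 2·3 3·2 6·1  φ→[1+1+2+2]=6
[q^7] φ(1)=1,φ(7)=6 ⇒ 7
d|12:{12,6,4,3,2,1}  Σφ=4+2+2+2+1+1=12
[q^14] φ(1)=1,φ(2)=1,φ(7)=6,φ(14)=6 ⇒ 14

6, 7, 12, 14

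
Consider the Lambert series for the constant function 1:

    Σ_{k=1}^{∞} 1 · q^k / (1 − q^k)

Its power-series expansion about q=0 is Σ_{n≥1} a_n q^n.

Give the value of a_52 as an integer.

[q^52] f(52)=1,f(26)=1,f(13)=1,f(4)=1,f(2)=1,f(1)=1 ⇒ 6

a_52 = 6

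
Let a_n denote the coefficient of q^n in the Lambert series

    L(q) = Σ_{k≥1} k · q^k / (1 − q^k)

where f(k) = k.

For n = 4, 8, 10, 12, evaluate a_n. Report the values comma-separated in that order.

n=4: 4·1 2·2 1·4  f→[4+2+1]=7
n=8: 1·8 2·4 4·2 8·1  f→[1+2+4+8]=15
[q^10] f(10)=10,f(5)=5,f(2)=2,f(1)=1 ⇒ 18
[q^12] f(1)=1,f(2)=2,f(3)=3,f(4)=4,f(6)=6,f(12)=12 ⇒ 28

7, 15, 18, 28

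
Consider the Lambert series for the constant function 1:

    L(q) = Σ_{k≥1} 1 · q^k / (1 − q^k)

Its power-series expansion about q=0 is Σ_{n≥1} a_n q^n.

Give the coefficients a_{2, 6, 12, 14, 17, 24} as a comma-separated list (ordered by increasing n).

q^2  k|2↦f(k): 2:1 1:1  a_2=2
q^6  k|6↦f(k): 1:1 2:1 3:1 6:1  a_6=4
d|12:{1,2,3,4,6,12}  Σf=1+1+1+1+1+1=6
d|14:{14,7,2,1}  Σf=1+1+1+1=4
[q^17] f(1)=1,f(17)=1 ⇒ 2
n=24: 1·24 2·12 3·8 4·6 6·4 8·3 12·2 24·1  f→[1+1+1+1+1+1+1+1]=8

2, 4, 6, 4, 2, 8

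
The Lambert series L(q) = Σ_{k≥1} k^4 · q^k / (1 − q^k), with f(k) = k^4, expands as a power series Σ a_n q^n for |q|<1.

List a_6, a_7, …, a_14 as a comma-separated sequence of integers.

1394, 2402, 4369, 6643, 10642, 14642, 22386, 28562, 40834

d|6:{1,2,3,6}  Σf=1+16+81+1296=1394
[q^7] f(7)=2401,f(1)=1 ⇒ 2402
[q^8] f(1)=1,f(2)=16,f(4)=256,f(8)=4096 ⇒ 4369
d|9:{9,3,1}  Σf=6561+81+1=6643
q^10  k|10↦f(k): 1:1 2:16 5:625 10:10000  a_10=10642
q^11  k|11↦f(k): 1:1 11:14641  a_11=14642
[q^12] f(1)=1,f(2)=16,f(3)=81,f(4)=256,f(6)=1296,f(12)=20736 ⇒ 22386
d|13:{1,13}  Σf=1+28561=28562
q^14  k|14↦f(k): 14:38416 7:2401 2:16 1:1  a_14=40834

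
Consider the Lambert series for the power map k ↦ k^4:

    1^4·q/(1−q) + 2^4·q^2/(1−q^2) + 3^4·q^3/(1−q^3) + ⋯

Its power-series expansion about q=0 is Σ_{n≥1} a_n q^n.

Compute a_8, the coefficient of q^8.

a_8 = 4369

n=8: 1·8 2·4 4·2 8·1  f→[1+16+256+4096]=4369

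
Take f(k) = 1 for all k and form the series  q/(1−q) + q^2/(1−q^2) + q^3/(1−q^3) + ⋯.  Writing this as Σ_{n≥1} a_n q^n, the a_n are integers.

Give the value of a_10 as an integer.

n=10: 1·10 2·5 5·2 10·1  f→[1+1+1+1]=4

a_10 = 4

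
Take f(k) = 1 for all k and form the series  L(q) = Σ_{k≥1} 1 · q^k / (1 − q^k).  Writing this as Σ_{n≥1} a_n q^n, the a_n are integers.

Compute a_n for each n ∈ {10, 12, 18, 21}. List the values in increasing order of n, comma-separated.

[q^10] f(10)=1,f(5)=1,f(2)=1,f(1)=1 ⇒ 4
[q^12] f(12)=1,f(6)=1,f(4)=1,f(3)=1,f(2)=1,f(1)=1 ⇒ 6
d|18:{18,9,6,3,2,1}  Σf=1+1+1+1+1+1=6
[q^21] f(21)=1,f(7)=1,f(3)=1,f(1)=1 ⇒ 4

4, 6, 6, 4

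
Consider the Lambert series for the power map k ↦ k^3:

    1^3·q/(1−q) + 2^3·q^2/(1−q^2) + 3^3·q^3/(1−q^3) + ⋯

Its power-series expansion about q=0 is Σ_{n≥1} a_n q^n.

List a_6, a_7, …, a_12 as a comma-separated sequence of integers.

q^6  k|6↦f(k): 1:1 2:8 3:27 6:216  a_6=252
d|7:{7,1}  Σf=343+1=344
q^8  k|8↦f(k): 1:1 2:8 4:64 8:512  a_8=585
q^9  k|9↦f(k): 1:1 3:27 9:729  a_9=757
d|10:{1,2,5,10}  Σf=1+8+125+1000=1134
n=11: 11·1 1·11  f→[1331+1]=1332
[q^12] f(12)=1728,f(6)=216,f(4)=64,f(3)=27,f(2)=8,f(1)=1 ⇒ 2044

252, 344, 585, 757, 1134, 1332, 2044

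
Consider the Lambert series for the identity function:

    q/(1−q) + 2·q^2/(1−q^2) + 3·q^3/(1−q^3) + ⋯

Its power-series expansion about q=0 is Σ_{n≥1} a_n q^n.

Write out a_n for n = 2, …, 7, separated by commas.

[q^2] f(2)=2,f(1)=1 ⇒ 3
n=3: 3·1 1·3  f→[3+1]=4
q^4  k|4↦f(k): 1:1 2:2 4:4  a_4=7
n=5: 5·1 1·5  f→[5+1]=6
n=6: 6·1 3·2 2·3 1·6  f→[6+3+2+1]=12
n=7: 7·1 1·7  f→[7+1]=8

3, 4, 7, 6, 12, 8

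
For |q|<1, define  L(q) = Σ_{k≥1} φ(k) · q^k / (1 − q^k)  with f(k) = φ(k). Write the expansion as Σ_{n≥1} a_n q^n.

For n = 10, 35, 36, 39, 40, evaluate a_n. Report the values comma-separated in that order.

[q^10] φ(1)=1,φ(2)=1,φ(5)=4,φ(10)=4 ⇒ 10
q^35  k|35↦φ(k): 1:1 5:4 7:6 35:24  a_35=35
n=36: 36·1 18·2 12·3 9·4 6·6 4·9 3·12 2·18 1·36  φ→[12+6+4+6+2+2+2+1+1]=36
n=39: 39·1 13·3 3·13 1·39  φ→[24+12+2+1]=39
[q^40] φ(40)=16,φ(20)=8,φ(10)=4,φ(8)=4,φ(5)=4,φ(4)=2,φ(2)=1,φ(1)=1 ⇒ 40

10, 35, 36, 39, 40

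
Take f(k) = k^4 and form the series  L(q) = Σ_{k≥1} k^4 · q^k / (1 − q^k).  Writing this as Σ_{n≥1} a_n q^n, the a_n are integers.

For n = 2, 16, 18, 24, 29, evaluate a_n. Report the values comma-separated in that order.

17, 69905, 112931, 358258, 707282

n=2: 2·1 1·2  f→[16+1]=17
q^16  k|16↦f(k): 16:65536 8:4096 4:256 2:16 1:1  a_16=69905
q^18  k|18↦f(k): 18:104976 9:6561 6:1296 3:81 2:16 1:1  a_18=112931
q^24  k|24↦f(k): 1:1 2:16 3:81 4:256 6:1296 8:4096 12:20736 24:331776  a_24=358258
d|29:{29,1}  Σf=707281+1=707282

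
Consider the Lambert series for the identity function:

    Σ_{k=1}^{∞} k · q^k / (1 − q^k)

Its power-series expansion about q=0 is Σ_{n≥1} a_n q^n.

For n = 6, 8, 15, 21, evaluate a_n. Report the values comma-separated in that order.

12, 15, 24, 32

d|6:{6,3,2,1}  Σf=6+3+2+1=12
n=8: 8·1 4·2 2·4 1·8  f→[8+4+2+1]=15
d|15:{15,5,3,1}  Σf=15+5+3+1=24
q^21  k|21↦f(k): 21:21 7:7 3:3 1:1  a_21=32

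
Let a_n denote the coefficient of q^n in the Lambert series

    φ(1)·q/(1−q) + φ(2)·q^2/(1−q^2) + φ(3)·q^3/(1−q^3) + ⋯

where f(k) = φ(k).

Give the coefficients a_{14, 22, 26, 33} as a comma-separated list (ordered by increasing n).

[q^14] φ(14)=6,φ(7)=6,φ(2)=1,φ(1)=1 ⇒ 14
n=22: 1·22 2·11 11·2 22·1  φ→[1+1+10+10]=22
q^26  k|26↦φ(k): 26:12 13:12 2:1 1:1  a_26=26
[q^33] φ(1)=1,φ(3)=2,φ(11)=10,φ(33)=20 ⇒ 33

14, 22, 26, 33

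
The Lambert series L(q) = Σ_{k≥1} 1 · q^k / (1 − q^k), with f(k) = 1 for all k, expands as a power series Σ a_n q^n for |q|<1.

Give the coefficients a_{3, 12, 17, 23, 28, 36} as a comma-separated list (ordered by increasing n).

2, 6, 2, 2, 6, 9

q^3  k|3↦f(k): 3:1 1:1  a_3=2
[q^12] f(1)=1,f(2)=1,f(3)=1,f(4)=1,f(6)=1,f(12)=1 ⇒ 6
d|17:{17,1}  Σf=1+1=2
q^23  k|23↦f(k): 23:1 1:1  a_23=2
q^28  k|28↦f(k): 1:1 2:1 4:1 7:1 14:1 28:1  a_28=6
q^36  k|36↦f(k): 1:1 2:1 3:1 4:1 6:1 9:1 12:1 18:1 36:1  a_36=9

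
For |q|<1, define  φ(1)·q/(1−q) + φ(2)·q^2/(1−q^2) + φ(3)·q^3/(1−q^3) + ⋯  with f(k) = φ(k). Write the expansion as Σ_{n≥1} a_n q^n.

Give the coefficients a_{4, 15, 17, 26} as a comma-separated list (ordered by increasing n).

n=4: 1·4 2·2 4·1  φ→[1+1+2]=4
n=15: 1·15 3·5 5·3 15·1  φ→[1+2+4+8]=15
d|17:{17,1}  Σφ=16+1=17
[q^26] φ(1)=1,φ(2)=1,φ(13)=12,φ(26)=12 ⇒ 26

4, 15, 17, 26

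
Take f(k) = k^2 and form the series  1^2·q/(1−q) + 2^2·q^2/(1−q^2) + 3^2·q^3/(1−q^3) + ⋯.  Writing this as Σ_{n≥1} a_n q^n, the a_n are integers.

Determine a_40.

a_40 = 2210

q^40  k|40↦f(k): 1:1 2:4 4:16 5:25 8:64 10:100 20:400 40:1600  a_40=2210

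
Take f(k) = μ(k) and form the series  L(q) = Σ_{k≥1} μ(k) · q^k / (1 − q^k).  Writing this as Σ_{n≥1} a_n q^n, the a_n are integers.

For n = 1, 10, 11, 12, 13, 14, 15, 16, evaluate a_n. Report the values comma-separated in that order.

d|1:{1}  Σμ=1=1
d|10:{1,2,5,10}  Σμ=1+(-1)+(-1)+1=0
q^11  k|11↦μ(k): 1:1 11:-1  a_11=0
n=12: 1·12 2·6 3·4 4·3 6·2 12·1  μ→[1+(-1)+(-1)+0+1+0]=0
q^13  k|13↦μ(k): 13:-1 1:1  a_13=0
[q^14] μ(1)=1,μ(2)=-1,μ(7)=-1,μ(14)=1 ⇒ 0
[q^15] μ(1)=1,μ(3)=-1,μ(5)=-1,μ(15)=1 ⇒ 0
n=16: 16·1 8·2 4·4 2·8 1·16  μ→[0+0+0+(-1)+1]=0

1, 0, 0, 0, 0, 0, 0, 0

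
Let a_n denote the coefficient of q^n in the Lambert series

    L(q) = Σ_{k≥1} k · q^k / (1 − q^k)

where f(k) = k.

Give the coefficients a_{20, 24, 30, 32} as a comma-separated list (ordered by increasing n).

q^20  k|20↦f(k): 1:1 2:2 4:4 5:5 10:10 20:20  a_20=42
n=24: 1·24 2·12 3·8 4·6 6·4 8·3 12·2 24·1  f→[1+2+3+4+6+8+12+24]=60
[q^30] f(30)=30,f(15)=15,f(10)=10,f(6)=6,f(5)=5,f(3)=3,f(2)=2,f(1)=1 ⇒ 72
n=32: 1·32 2·16 4·8 8·4 16·2 32·1  f→[1+2+4+8+16+32]=63

42, 60, 72, 63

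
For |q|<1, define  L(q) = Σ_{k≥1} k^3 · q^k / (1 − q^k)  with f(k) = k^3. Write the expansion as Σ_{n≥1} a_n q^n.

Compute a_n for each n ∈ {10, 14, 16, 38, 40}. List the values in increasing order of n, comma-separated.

1134, 3096, 4681, 61740, 73710

q^10  k|10↦f(k): 1:1 2:8 5:125 10:1000  a_10=1134
n=14: 1·14 2·7 7·2 14·1  f→[1+8+343+2744]=3096
d|16:{1,2,4,8,16}  Σf=1+8+64+512+4096=4681
[q^38] f(38)=54872,f(19)=6859,f(2)=8,f(1)=1 ⇒ 61740
q^40  k|40↦f(k): 40:64000 20:8000 10:1000 8:512 5:125 4:64 2:8 1:1  a_40=73710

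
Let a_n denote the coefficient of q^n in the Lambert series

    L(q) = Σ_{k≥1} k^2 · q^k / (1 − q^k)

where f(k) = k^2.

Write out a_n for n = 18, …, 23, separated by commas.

455, 362, 546, 500, 610, 530

q^18  k|18↦f(k): 1:1 2:4 3:9 6:36 9:81 18:324  a_18=455
[q^19] f(19)=361,f(1)=1 ⇒ 362
q^20  k|20↦f(k): 20:400 10:100 5:25 4:16 2:4 1:1  a_20=546
q^21  k|21↦f(k): 21:441 7:49 3:9 1:1  a_21=500
d|22:{22,11,2,1}  Σf=484+121+4+1=610
[q^23] f(1)=1,f(23)=529 ⇒ 530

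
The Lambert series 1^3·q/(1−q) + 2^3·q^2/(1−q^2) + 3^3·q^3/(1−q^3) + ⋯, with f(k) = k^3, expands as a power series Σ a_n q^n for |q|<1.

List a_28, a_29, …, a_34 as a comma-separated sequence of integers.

d|28:{28,14,7,4,2,1}  Σf=21952+2744+343+64+8+1=25112
d|29:{29,1}  Σf=24389+1=24390
d|30:{1,2,3,5,6,10,15,30}  Σf=1+8+27+125+216+1000+3375+27000=31752
d|31:{1,31}  Σf=1+29791=29792
n=32: 1·32 2·16 4·8 8·4 16·2 32·1  f→[1+8+64+512+4096+32768]=37449
q^33  k|33↦f(k): 1:1 3:27 11:1331 33:35937  a_33=37296
n=34: 34·1 17·2 2·17 1·34  f→[39304+4913+8+1]=44226

25112, 24390, 31752, 29792, 37449, 37296, 44226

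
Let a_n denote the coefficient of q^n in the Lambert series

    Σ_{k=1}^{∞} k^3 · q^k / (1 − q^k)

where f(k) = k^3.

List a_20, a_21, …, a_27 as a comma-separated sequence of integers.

9198, 9632, 11988, 12168, 16380, 15751, 19782, 20440

q^20  k|20↦f(k): 20:8000 10:1000 5:125 4:64 2:8 1:1  a_20=9198
[q^21] f(1)=1,f(3)=27,f(7)=343,f(21)=9261 ⇒ 9632
d|22:{1,2,11,22}  Σf=1+8+1331+10648=11988
[q^23] f(1)=1,f(23)=12167 ⇒ 12168
n=24: 1·24 2·12 3·8 4·6 6·4 8·3 12·2 24·1  f→[1+8+27+64+216+512+1728+13824]=16380
q^25  k|25↦f(k): 25:15625 5:125 1:1  a_25=15751
q^26  k|26↦f(k): 1:1 2:8 13:2197 26:17576  a_26=19782
d|27:{1,3,9,27}  Σf=1+27+729+19683=20440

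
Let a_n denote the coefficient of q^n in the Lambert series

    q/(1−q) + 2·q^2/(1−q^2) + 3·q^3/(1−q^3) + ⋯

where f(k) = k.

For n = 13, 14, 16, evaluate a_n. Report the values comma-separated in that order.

q^13  k|13↦f(k): 1:1 13:13  a_13=14
n=14: 14·1 7·2 2·7 1·14  f→[14+7+2+1]=24
q^16  k|16↦f(k): 1:1 2:2 4:4 8:8 16:16  a_16=31

14, 24, 31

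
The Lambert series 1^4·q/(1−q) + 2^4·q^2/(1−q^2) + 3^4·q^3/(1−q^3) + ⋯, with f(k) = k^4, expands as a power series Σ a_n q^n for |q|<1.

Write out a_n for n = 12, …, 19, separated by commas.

22386, 28562, 40834, 51332, 69905, 83522, 112931, 130322

d|12:{1,2,3,4,6,12}  Σf=1+16+81+256+1296+20736=22386
[q^13] f(1)=1,f(13)=28561 ⇒ 28562
d|14:{1,2,7,14}  Σf=1+16+2401+38416=40834
q^15  k|15↦f(k): 1:1 3:81 5:625 15:50625  a_15=51332
d|16:{1,2,4,8,16}  Σf=1+16+256+4096+65536=69905
[q^17] f(17)=83521,f(1)=1 ⇒ 83522
q^18  k|18↦f(k): 18:104976 9:6561 6:1296 3:81 2:16 1:1  a_18=112931
q^19  k|19↦f(k): 19:130321 1:1  a_19=130322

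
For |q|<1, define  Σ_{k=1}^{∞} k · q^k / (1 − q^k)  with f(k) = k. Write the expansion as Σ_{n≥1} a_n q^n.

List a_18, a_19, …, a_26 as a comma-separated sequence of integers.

39, 20, 42, 32, 36, 24, 60, 31, 42

q^18  k|18↦f(k): 1:1 2:2 3:3 6:6 9:9 18:18  a_18=39
n=19: 19·1 1·19  f→[19+1]=20
n=20: 1·20 2·10 4·5 5·4 10·2 20·1  f→[1+2+4+5+10+20]=42
n=21: 21·1 7·3 3·7 1·21  f→[21+7+3+1]=32
q^22  k|22↦f(k): 22:22 11:11 2:2 1:1  a_22=36
[q^23] f(23)=23,f(1)=1 ⇒ 24
d|24:{1,2,3,4,6,8,12,24}  Σf=1+2+3+4+6+8+12+24=60
[q^25] f(1)=1,f(5)=5,f(25)=25 ⇒ 31
[q^26] f(1)=1,f(2)=2,f(13)=13,f(26)=26 ⇒ 42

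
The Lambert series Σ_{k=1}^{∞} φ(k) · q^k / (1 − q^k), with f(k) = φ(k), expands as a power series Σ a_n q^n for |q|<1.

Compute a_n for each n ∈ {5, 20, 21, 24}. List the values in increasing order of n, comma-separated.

q^5  k|5↦φ(k): 5:4 1:1  a_5=5
[q^20] φ(20)=8,φ(10)=4,φ(5)=4,φ(4)=2,φ(2)=1,φ(1)=1 ⇒ 20
q^21  k|21↦φ(k): 1:1 3:2 7:6 21:12  a_21=21
d|24:{1,2,3,4,6,8,12,24}  Σφ=1+1+2+2+2+4+4+8=24

5, 20, 21, 24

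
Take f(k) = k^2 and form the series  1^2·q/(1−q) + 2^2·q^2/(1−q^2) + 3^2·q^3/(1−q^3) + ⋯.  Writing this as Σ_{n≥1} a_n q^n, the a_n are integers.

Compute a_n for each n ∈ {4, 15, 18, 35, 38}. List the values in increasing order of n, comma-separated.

21, 260, 455, 1300, 1810

[q^4] f(1)=1,f(2)=4,f(4)=16 ⇒ 21
q^15  k|15↦f(k): 1:1 3:9 5:25 15:225  a_15=260
[q^18] f(1)=1,f(2)=4,f(3)=9,f(6)=36,f(9)=81,f(18)=324 ⇒ 455
d|35:{35,7,5,1}  Σf=1225+49+25+1=1300
n=38: 38·1 19·2 2·19 1·38  f→[1444+361+4+1]=1810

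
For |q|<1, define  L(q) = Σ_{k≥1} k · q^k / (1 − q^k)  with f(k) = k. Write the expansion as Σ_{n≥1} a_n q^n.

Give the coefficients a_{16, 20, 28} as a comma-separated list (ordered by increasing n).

n=16: 1·16 2·8 4·4 8·2 16·1  f→[1+2+4+8+16]=31
n=20: 1·20 2·10 4·5 5·4 10·2 20·1  f→[1+2+4+5+10+20]=42
n=28: 28·1 14·2 7·4 4·7 2·14 1·28  f→[28+14+7+4+2+1]=56

31, 42, 56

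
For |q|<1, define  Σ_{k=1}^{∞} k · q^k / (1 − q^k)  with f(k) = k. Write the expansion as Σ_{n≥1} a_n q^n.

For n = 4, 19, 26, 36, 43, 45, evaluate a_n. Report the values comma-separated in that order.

7, 20, 42, 91, 44, 78

q^4  k|4↦f(k): 1:1 2:2 4:4  a_4=7
d|19:{19,1}  Σf=19+1=20
[q^26] f(1)=1,f(2)=2,f(13)=13,f(26)=26 ⇒ 42
n=36: 1·36 2·18 3·12 4·9 6·6 9·4 12·3 18·2 36·1  f→[1+2+3+4+6+9+12+18+36]=91
d|43:{43,1}  Σf=43+1=44
q^45  k|45↦f(k): 45:45 15:15 9:9 5:5 3:3 1:1  a_45=78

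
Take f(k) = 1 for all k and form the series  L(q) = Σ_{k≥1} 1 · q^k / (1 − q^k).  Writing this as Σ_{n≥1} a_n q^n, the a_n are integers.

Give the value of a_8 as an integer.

a_8 = 4

q^8  k|8↦f(k): 8:1 4:1 2:1 1:1  a_8=4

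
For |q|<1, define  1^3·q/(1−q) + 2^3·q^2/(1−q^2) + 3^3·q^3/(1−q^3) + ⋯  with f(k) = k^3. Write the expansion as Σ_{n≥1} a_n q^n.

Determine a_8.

a_8 = 585

d|8:{8,4,2,1}  Σf=512+64+8+1=585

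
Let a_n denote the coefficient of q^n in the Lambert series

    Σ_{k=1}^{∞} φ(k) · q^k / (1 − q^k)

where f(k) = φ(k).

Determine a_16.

[q^16] φ(16)=8,φ(8)=4,φ(4)=2,φ(2)=1,φ(1)=1 ⇒ 16

a_16 = 16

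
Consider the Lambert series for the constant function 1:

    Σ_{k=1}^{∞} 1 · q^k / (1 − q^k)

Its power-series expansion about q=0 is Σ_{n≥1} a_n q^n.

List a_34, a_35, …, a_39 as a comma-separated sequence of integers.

d|34:{1,2,17,34}  Σf=1+1+1+1=4
n=35: 1·35 5·7 7·5 35·1  f→[1+1+1+1]=4
q^36  k|36↦f(k): 1:1 2:1 3:1 4:1 6:1 9:1 12:1 18:1 36:1  a_36=9
q^37  k|37↦f(k): 37:1 1:1  a_37=2
q^38  k|38↦f(k): 38:1 19:1 2:1 1:1  a_38=4
q^39  k|39↦f(k): 1:1 3:1 13:1 39:1  a_39=4

4, 4, 9, 2, 4, 4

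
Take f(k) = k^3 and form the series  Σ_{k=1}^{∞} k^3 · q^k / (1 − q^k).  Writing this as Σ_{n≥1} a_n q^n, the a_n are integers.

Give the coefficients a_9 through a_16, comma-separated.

n=9: 9·1 3·3 1·9  f→[729+27+1]=757
[q^10] f(10)=1000,f(5)=125,f(2)=8,f(1)=1 ⇒ 1134
[q^11] f(1)=1,f(11)=1331 ⇒ 1332
d|12:{1,2,3,4,6,12}  Σf=1+8+27+64+216+1728=2044
[q^13] f(1)=1,f(13)=2197 ⇒ 2198
n=14: 14·1 7·2 2·7 1·14  f→[2744+343+8+1]=3096
n=15: 15·1 5·3 3·5 1·15  f→[3375+125+27+1]=3528
d|16:{16,8,4,2,1}  Σf=4096+512+64+8+1=4681

757, 1134, 1332, 2044, 2198, 3096, 3528, 4681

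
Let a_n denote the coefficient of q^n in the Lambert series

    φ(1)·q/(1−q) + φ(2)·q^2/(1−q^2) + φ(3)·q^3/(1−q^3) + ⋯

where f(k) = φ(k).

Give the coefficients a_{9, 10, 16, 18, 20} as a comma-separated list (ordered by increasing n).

n=9: 9·1 3·3 1·9  φ→[6+2+1]=9
d|10:{1,2,5,10}  Σφ=1+1+4+4=10
n=16: 1·16 2·8 4·4 8·2 16·1  φ→[1+1+2+4+8]=16
[q^18] φ(1)=1,φ(2)=1,φ(3)=2,φ(6)=2,φ(9)=6,φ(18)=6 ⇒ 18
[q^20] φ(1)=1,φ(2)=1,φ(4)=2,φ(5)=4,φ(10)=4,φ(20)=8 ⇒ 20

9, 10, 16, 18, 20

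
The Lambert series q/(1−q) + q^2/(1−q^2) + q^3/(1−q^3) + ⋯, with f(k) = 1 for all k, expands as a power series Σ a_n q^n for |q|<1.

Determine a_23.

a_23 = 2

d|23:{23,1}  Σf=1+1=2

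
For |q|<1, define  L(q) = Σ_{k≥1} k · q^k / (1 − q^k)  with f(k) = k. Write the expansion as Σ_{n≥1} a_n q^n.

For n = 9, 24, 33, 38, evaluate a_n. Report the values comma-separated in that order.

13, 60, 48, 60

n=9: 9·1 3·3 1·9  f→[9+3+1]=13
d|24:{1,2,3,4,6,8,12,24}  Σf=1+2+3+4+6+8+12+24=60
[q^33] f(1)=1,f(3)=3,f(11)=11,f(33)=33 ⇒ 48
q^38  k|38↦f(k): 1:1 2:2 19:19 38:38  a_38=60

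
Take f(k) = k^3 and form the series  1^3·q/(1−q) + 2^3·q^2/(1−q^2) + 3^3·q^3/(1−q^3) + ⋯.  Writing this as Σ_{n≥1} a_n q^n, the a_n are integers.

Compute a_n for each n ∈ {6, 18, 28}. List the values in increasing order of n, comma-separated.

252, 6813, 25112

n=6: 6·1 3·2 2·3 1·6  f→[216+27+8+1]=252
d|18:{18,9,6,3,2,1}  Σf=5832+729+216+27+8+1=6813
n=28: 28·1 14·2 7·4 4·7 2·14 1·28  f→[21952+2744+343+64+8+1]=25112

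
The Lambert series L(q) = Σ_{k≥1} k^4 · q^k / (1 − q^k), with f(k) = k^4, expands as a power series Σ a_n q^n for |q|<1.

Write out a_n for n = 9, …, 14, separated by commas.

6643, 10642, 14642, 22386, 28562, 40834

n=9: 1·9 3·3 9·1  f→[1+81+6561]=6643
[q^10] f(10)=10000,f(5)=625,f(2)=16,f(1)=1 ⇒ 10642
q^11  k|11↦f(k): 1:1 11:14641  a_11=14642
d|12:{1,2,3,4,6,12}  Σf=1+16+81+256+1296+20736=22386
n=13: 1·13 13·1  f→[1+28561]=28562
[q^14] f(1)=1,f(2)=16,f(7)=2401,f(14)=38416 ⇒ 40834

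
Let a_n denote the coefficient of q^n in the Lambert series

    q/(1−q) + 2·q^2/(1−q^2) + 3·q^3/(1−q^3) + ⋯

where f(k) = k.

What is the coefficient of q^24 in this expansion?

q^24  k|24↦f(k): 24:24 12:12 8:8 6:6 4:4 3:3 2:2 1:1  a_24=60

a_24 = 60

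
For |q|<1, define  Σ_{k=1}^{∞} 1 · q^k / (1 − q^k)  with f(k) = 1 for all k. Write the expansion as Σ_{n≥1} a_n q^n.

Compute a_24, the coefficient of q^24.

d|24:{1,2,3,4,6,8,12,24}  Σf=1+1+1+1+1+1+1+1=8

a_24 = 8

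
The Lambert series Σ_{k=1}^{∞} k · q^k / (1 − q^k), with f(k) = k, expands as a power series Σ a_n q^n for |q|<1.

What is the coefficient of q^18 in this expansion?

n=18: 18·1 9·2 6·3 3·6 2·9 1·18  f→[18+9+6+3+2+1]=39

a_18 = 39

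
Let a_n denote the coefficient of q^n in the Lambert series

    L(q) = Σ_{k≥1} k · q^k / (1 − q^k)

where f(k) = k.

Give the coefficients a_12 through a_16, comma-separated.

28, 14, 24, 24, 31

q^12  k|12↦f(k): 1:1 2:2 3:3 4:4 6:6 12:12  a_12=28
d|13:{13,1}  Σf=13+1=14
q^14  k|14↦f(k): 1:1 2:2 7:7 14:14  a_14=24
n=15: 15·1 5·3 3·5 1·15  f→[15+5+3+1]=24
d|16:{16,8,4,2,1}  Σf=16+8+4+2+1=31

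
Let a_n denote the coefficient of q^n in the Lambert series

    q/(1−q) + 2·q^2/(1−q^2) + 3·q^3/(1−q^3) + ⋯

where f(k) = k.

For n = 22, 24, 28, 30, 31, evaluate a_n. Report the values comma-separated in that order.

[q^22] f(22)=22,f(11)=11,f(2)=2,f(1)=1 ⇒ 36
[q^24] f(1)=1,f(2)=2,f(3)=3,f(4)=4,f(6)=6,f(8)=8,f(12)=12,f(24)=24 ⇒ 60
d|28:{1,2,4,7,14,28}  Σf=1+2+4+7+14+28=56
q^30  k|30↦f(k): 1:1 2:2 3:3 5:5 6:6 10:10 15:15 30:30  a_30=72
[q^31] f(31)=31,f(1)=1 ⇒ 32

36, 60, 56, 72, 32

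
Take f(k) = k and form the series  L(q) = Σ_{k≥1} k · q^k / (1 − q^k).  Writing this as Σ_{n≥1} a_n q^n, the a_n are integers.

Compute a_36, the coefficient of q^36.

a_36 = 91

q^36  k|36↦f(k): 1:1 2:2 3:3 4:4 6:6 9:9 12:12 18:18 36:36  a_36=91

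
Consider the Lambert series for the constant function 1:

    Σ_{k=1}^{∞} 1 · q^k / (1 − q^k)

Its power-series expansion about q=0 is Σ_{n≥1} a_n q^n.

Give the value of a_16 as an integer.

[q^16] f(1)=1,f(2)=1,f(4)=1,f(8)=1,f(16)=1 ⇒ 5

a_16 = 5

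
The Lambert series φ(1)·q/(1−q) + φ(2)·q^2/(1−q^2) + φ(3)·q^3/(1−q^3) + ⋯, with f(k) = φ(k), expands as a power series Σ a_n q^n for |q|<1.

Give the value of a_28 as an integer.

n=28: 1·28 2·14 4·7 7·4 14·2 28·1  φ→[1+1+2+6+6+12]=28

a_28 = 28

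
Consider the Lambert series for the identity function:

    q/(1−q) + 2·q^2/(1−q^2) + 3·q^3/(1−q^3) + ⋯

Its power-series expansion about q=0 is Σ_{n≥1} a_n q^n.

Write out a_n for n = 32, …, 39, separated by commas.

n=32: 32·1 16·2 8·4 4·8 2·16 1·32  f→[32+16+8+4+2+1]=63
[q^33] f(1)=1,f(3)=3,f(11)=11,f(33)=33 ⇒ 48
[q^34] f(1)=1,f(2)=2,f(17)=17,f(34)=34 ⇒ 54
n=35: 1·35 5·7 7·5 35·1  f→[1+5+7+35]=48
[q^36] f(1)=1,f(2)=2,f(3)=3,f(4)=4,f(6)=6,f(9)=9,f(12)=12,f(18)=18,f(36)=36 ⇒ 91
[q^37] f(1)=1,f(37)=37 ⇒ 38
d|38:{38,19,2,1}  Σf=38+19+2+1=60
n=39: 39·1 13·3 3·13 1·39  f→[39+13+3+1]=56

63, 48, 54, 48, 91, 38, 60, 56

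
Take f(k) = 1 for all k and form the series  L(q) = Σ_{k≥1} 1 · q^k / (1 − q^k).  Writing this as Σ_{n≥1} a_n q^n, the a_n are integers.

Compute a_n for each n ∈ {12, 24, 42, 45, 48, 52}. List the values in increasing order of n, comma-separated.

6, 8, 8, 6, 10, 6

[q^12] f(12)=1,f(6)=1,f(4)=1,f(3)=1,f(2)=1,f(1)=1 ⇒ 6
n=24: 1·24 2·12 3·8 4·6 6·4 8·3 12·2 24·1  f→[1+1+1+1+1+1+1+1]=8
n=42: 42·1 21·2 14·3 7·6 6·7 3·14 2·21 1·42  f→[1+1+1+1+1+1+1+1]=8
n=45: 1·45 3·15 5·9 9·5 15·3 45·1  f→[1+1+1+1+1+1]=6
n=48: 1·48 2·24 3·16 4·12 6·8 8·6 12·4 16·3 24·2 48·1  f→[1+1+1+1+1+1+1+1+1+1]=10
n=52: 1·52 2·26 4·13 13·4 26·2 52·1  f→[1+1+1+1+1+1]=6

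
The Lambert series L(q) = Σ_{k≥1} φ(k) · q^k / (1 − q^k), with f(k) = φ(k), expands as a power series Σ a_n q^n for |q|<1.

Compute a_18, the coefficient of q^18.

q^18  k|18↦φ(k): 18:6 9:6 6:2 3:2 2:1 1:1  a_18=18

a_18 = 18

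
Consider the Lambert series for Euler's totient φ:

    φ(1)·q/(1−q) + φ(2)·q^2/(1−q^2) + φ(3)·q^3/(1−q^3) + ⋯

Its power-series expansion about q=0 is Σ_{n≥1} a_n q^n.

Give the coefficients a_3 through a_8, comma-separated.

n=3: 3·1 1·3  φ→[2+1]=3
q^4  k|4↦φ(k): 4:2 2:1 1:1  a_4=4
n=5: 5·1 1·5  φ→[4+1]=5
n=6: 1·6 2·3 3·2 6·1  φ→[1+1+2+2]=6
[q^7] φ(7)=6,φ(1)=1 ⇒ 7
[q^8] φ(8)=4,φ(4)=2,φ(2)=1,φ(1)=1 ⇒ 8

3, 4, 5, 6, 7, 8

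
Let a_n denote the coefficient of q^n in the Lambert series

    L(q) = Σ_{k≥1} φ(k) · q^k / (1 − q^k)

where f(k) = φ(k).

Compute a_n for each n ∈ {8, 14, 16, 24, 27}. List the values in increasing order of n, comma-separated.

n=8: 1·8 2·4 4·2 8·1  φ→[1+1+2+4]=8
d|14:{1,2,7,14}  Σφ=1+1+6+6=14
[q^16] φ(16)=8,φ(8)=4,φ(4)=2,φ(2)=1,φ(1)=1 ⇒ 16
[q^24] φ(1)=1,φ(2)=1,φ(3)=2,φ(4)=2,φ(6)=2,φ(8)=4,φ(12)=4,φ(24)=8 ⇒ 24
[q^27] φ(1)=1,φ(3)=2,φ(9)=6,φ(27)=18 ⇒ 27

8, 14, 16, 24, 27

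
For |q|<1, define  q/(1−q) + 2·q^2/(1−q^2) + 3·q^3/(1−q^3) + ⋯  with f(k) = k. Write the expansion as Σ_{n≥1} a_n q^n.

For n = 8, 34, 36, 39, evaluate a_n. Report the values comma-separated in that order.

15, 54, 91, 56

d|8:{1,2,4,8}  Σf=1+2+4+8=15
q^34  k|34↦f(k): 1:1 2:2 17:17 34:34  a_34=54
[q^36] f(1)=1,f(2)=2,f(3)=3,f(4)=4,f(6)=6,f(9)=9,f(12)=12,f(18)=18,f(36)=36 ⇒ 91
q^39  k|39↦f(k): 39:39 13:13 3:3 1:1  a_39=56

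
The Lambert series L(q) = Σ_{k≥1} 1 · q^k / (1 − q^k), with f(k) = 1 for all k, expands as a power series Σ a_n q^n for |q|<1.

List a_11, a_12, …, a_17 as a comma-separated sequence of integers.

q^11  k|11↦f(k): 1:1 11:1  a_11=2
d|12:{1,2,3,4,6,12}  Σf=1+1+1+1+1+1=6
d|13:{13,1}  Σf=1+1=2
n=14: 14·1 7·2 2·7 1·14  f→[1+1+1+1]=4
[q^15] f(15)=1,f(5)=1,f(3)=1,f(1)=1 ⇒ 4
d|16:{16,8,4,2,1}  Σf=1+1+1+1+1=5
[q^17] f(1)=1,f(17)=1 ⇒ 2

2, 6, 2, 4, 4, 5, 2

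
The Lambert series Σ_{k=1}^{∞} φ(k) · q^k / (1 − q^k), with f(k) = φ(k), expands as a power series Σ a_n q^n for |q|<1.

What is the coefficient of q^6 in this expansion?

[q^6] φ(6)=2,φ(3)=2,φ(2)=1,φ(1)=1 ⇒ 6

a_6 = 6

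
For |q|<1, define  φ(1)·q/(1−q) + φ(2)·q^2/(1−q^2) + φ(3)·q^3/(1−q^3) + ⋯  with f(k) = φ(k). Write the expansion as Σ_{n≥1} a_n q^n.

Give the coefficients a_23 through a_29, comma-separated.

[q^23] φ(1)=1,φ(23)=22 ⇒ 23
[q^24] φ(24)=8,φ(12)=4,φ(8)=4,φ(6)=2,φ(4)=2,φ(3)=2,φ(2)=1,φ(1)=1 ⇒ 24
[q^25] φ(25)=20,φ(5)=4,φ(1)=1 ⇒ 25
[q^26] φ(1)=1,φ(2)=1,φ(13)=12,φ(26)=12 ⇒ 26
[q^27] φ(1)=1,φ(3)=2,φ(9)=6,φ(27)=18 ⇒ 27
[q^28] φ(28)=12,φ(14)=6,φ(7)=6,φ(4)=2,φ(2)=1,φ(1)=1 ⇒ 28
d|29:{29,1}  Σφ=28+1=29

23, 24, 25, 26, 27, 28, 29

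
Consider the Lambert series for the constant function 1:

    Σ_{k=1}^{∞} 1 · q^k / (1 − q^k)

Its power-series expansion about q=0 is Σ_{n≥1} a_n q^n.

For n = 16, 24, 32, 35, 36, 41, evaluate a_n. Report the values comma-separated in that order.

d|16:{16,8,4,2,1}  Σf=1+1+1+1+1=5
q^24  k|24↦f(k): 1:1 2:1 3:1 4:1 6:1 8:1 12:1 24:1  a_24=8
q^32  k|32↦f(k): 32:1 16:1 8:1 4:1 2:1 1:1  a_32=6
d|35:{1,5,7,35}  Σf=1+1+1+1=4
[q^36] f(36)=1,f(18)=1,f(12)=1,f(9)=1,f(6)=1,f(4)=1,f(3)=1,f(2)=1,f(1)=1 ⇒ 9
[q^41] f(1)=1,f(41)=1 ⇒ 2

5, 8, 6, 4, 9, 2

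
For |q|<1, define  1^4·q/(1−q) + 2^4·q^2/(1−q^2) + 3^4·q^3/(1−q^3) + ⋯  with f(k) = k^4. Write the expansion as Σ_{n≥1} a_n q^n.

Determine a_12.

a_12 = 22386

[q^12] f(12)=20736,f(6)=1296,f(4)=256,f(3)=81,f(2)=16,f(1)=1 ⇒ 22386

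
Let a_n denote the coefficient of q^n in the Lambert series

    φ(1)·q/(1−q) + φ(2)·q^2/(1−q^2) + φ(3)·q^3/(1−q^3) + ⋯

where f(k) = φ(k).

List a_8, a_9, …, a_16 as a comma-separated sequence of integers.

d|8:{8,4,2,1}  Σφ=4+2+1+1=8
q^9  k|9↦φ(k): 1:1 3:2 9:6  a_9=9
n=10: 1·10 2·5 5·2 10·1  φ→[1+1+4+4]=10
q^11  k|11↦φ(k): 11:10 1:1  a_11=11
n=12: 1·12 2·6 3·4 4·3 6·2 12·1  φ→[1+1+2+2+2+4]=12
n=13: 1·13 13·1  φ→[1+12]=13
q^14  k|14↦φ(k): 14:6 7:6 2:1 1:1  a_14=14
d|15:{1,3,5,15}  Σφ=1+2+4+8=15
n=16: 16·1 8·2 4·4 2·8 1·16  φ→[8+4+2+1+1]=16

8, 9, 10, 11, 12, 13, 14, 15, 16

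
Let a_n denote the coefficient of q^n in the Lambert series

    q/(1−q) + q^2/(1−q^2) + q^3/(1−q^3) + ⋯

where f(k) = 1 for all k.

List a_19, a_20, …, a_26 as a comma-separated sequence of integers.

2, 6, 4, 4, 2, 8, 3, 4

[q^19] f(19)=1,f(1)=1 ⇒ 2
n=20: 1·20 2·10 4·5 5·4 10·2 20·1  f→[1+1+1+1+1+1]=6
d|21:{21,7,3,1}  Σf=1+1+1+1=4
d|22:{1,2,11,22}  Σf=1+1+1+1=4
n=23: 23·1 1·23  f→[1+1]=2
n=24: 24·1 12·2 8·3 6·4 4·6 3·8 2·12 1·24  f→[1+1+1+1+1+1+1+1]=8
d|25:{1,5,25}  Σf=1+1+1=3
q^26  k|26↦f(k): 1:1 2:1 13:1 26:1  a_26=4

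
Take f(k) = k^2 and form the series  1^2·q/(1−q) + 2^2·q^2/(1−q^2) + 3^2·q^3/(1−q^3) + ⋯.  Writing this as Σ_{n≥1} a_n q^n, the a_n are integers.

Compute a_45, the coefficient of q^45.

a_45 = 2366

q^45  k|45↦f(k): 1:1 3:9 5:25 9:81 15:225 45:2025  a_45=2366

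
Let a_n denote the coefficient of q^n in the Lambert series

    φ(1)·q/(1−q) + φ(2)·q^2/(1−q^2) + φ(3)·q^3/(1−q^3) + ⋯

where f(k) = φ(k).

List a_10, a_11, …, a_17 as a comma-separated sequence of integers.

n=10: 10·1 5·2 2·5 1·10  φ→[4+4+1+1]=10
q^11  k|11↦φ(k): 11:10 1:1  a_11=11
d|12:{12,6,4,3,2,1}  Σφ=4+2+2+2+1+1=12
n=13: 13·1 1·13  φ→[12+1]=13
d|14:{1,2,7,14}  Σφ=1+1+6+6=14
d|15:{1,3,5,15}  Σφ=1+2+4+8=15
d|16:{1,2,4,8,16}  Σφ=1+1+2+4+8=16
n=17: 17·1 1·17  φ→[16+1]=17

10, 11, 12, 13, 14, 15, 16, 17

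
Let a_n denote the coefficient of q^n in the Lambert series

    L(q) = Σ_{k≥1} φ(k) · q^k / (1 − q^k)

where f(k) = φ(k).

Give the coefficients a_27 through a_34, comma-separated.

[q^27] φ(27)=18,φ(9)=6,φ(3)=2,φ(1)=1 ⇒ 27
d|28:{28,14,7,4,2,1}  Σφ=12+6+6+2+1+1=28
[q^29] φ(29)=28,φ(1)=1 ⇒ 29
d|30:{30,15,10,6,5,3,2,1}  Σφ=8+8+4+2+4+2+1+1=30
q^31  k|31↦φ(k): 31:30 1:1  a_31=31
d|32:{1,2,4,8,16,32}  Σφ=1+1+2+4+8+16=32
n=33: 33·1 11·3 3·11 1·33  φ→[20+10+2+1]=33
d|34:{34,17,2,1}  Σφ=16+16+1+1=34

27, 28, 29, 30, 31, 32, 33, 34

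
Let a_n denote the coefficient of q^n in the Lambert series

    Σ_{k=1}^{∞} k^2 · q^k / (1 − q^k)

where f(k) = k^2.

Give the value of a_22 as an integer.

a_22 = 610

n=22: 1·22 2·11 11·2 22·1  f→[1+4+121+484]=610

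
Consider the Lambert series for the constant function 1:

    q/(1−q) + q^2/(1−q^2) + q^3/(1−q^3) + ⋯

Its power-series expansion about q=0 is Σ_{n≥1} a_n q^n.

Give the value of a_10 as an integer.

a_10 = 4

n=10: 10·1 5·2 2·5 1·10  f→[1+1+1+1]=4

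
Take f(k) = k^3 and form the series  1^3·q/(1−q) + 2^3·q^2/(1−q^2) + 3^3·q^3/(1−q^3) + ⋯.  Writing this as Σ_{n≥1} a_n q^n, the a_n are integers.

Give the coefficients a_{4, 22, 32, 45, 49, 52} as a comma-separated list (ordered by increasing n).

q^4  k|4↦f(k): 4:64 2:8 1:1  a_4=73
q^22  k|22↦f(k): 22:10648 11:1331 2:8 1:1  a_22=11988
d|32:{1,2,4,8,16,32}  Σf=1+8+64+512+4096+32768=37449
[q^45] f(1)=1,f(3)=27,f(5)=125,f(9)=729,f(15)=3375,f(45)=91125 ⇒ 95382
[q^49] f(1)=1,f(7)=343,f(49)=117649 ⇒ 117993
[q^52] f(1)=1,f(2)=8,f(4)=64,f(13)=2197,f(26)=17576,f(52)=140608 ⇒ 160454

73, 11988, 37449, 95382, 117993, 160454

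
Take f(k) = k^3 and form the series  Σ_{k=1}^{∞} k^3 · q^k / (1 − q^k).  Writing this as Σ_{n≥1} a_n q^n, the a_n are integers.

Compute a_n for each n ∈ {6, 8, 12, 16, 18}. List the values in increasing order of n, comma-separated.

[q^6] f(6)=216,f(3)=27,f(2)=8,f(1)=1 ⇒ 252
q^8  k|8↦f(k): 1:1 2:8 4:64 8:512  a_8=585
[q^12] f(1)=1,f(2)=8,f(3)=27,f(4)=64,f(6)=216,f(12)=1728 ⇒ 2044
[q^16] f(1)=1,f(2)=8,f(4)=64,f(8)=512,f(16)=4096 ⇒ 4681
d|18:{18,9,6,3,2,1}  Σf=5832+729+216+27+8+1=6813

252, 585, 2044, 4681, 6813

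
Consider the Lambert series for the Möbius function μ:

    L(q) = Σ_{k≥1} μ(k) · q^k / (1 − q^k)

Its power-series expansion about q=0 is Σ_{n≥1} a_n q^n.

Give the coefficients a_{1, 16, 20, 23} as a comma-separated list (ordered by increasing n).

d|1:{1}  Σμ=1=1
n=16: 1·16 2·8 4·4 8·2 16·1  μ→[1+(-1)+0+0+0]=0
[q^20] μ(20)=0,μ(10)=1,μ(5)=-1,μ(4)=0,μ(2)=-1,μ(1)=1 ⇒ 0
d|23:{1,23}  Σμ=1+(-1)=0

1, 0, 0, 0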